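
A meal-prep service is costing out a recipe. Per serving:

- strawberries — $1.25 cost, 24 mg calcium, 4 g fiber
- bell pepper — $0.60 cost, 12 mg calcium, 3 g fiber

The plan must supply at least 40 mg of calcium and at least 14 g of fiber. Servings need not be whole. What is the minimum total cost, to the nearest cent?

$2.80

The cheapest plan sits at a corner of the feasible region — with two constraints it uses at most two foods.
strawberries only: max(40/24, 14/4) = 3.5 servings → $4.38.
bell pepper only: max(40/12, 14/3) = 4.667 servings → $2.80.
strawberries + bell pepper: intersection lies outside the first quadrant.
So the least-cost plan costs $2.80.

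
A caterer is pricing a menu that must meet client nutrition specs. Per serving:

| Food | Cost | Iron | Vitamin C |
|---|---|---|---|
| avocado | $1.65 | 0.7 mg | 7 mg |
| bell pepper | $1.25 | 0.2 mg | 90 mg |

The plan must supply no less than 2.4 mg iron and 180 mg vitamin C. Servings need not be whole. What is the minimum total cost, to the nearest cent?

$7.04

Minimising a linear cost over {iron ≥ 2.4, vitamin C ≥ 180, servings ≥ 0} — the optimum is at a vertex, using one or two foods.
avocado only: max(2.4/0.7, 180/7) = 25.71 servings → $42.43.
bell pepper only: max(2.4/0.2, 180/90) = 12 servings → $15.00.
avocado + bell pepper with both tight: 2.922 servings and 1.773 servings → $7.04.
Cheapest feasible corner: $7.04.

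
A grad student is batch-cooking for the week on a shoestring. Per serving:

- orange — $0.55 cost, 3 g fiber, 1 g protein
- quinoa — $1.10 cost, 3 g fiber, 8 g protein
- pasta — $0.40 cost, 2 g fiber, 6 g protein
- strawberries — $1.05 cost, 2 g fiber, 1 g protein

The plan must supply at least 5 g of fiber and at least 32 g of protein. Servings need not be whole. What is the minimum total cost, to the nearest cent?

An LP optimum is at a vertex; with two nutrient constraints at most two foods are used. Check each candidate.
orange only: max(5/3, 32/1) = 32 servings → $17.60.
quinoa only: max(5/3, 32/8) = 4 servings → $4.40.
pasta only: max(5/2, 32/6) = 5.333 servings → $2.13.
strawberries only: max(5/2, 32/1) = 32 servings → $33.60.
orange + quinoa: the both-tight solution has a negative serving — not a feasible corner.
orange + pasta with both targets exact would need a negative amount; discard.
orange + strawberries with both targets exact would need a negative amount; discard.
quinoa + pasta with both targets exact would need a negative amount; discard.
quinoa + strawberries: intersection lies outside the first quadrant.
pasta + strawberries with both targets exact would need a negative amount; discard.
Cheapest feasible corner: $2.13.

$2.13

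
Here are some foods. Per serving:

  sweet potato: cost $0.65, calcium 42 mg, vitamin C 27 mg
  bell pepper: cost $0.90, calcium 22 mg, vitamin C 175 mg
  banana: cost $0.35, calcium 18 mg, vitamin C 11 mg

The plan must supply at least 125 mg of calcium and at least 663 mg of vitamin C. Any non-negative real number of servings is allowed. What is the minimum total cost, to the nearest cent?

$3.96

Minimising a linear cost over {calcium ≥ 125, vitamin C ≥ 663, servings ≥ 0} — the optimum is at a vertex, using one or two foods.
sweet potato only: max(125/42, 663/27) = 24.56 servings → $15.96.
bell pepper only: max(125/22, 663/175) = 5.682 servings → $5.11.
banana only: max(125/18, 663/11) = 60.27 servings → $21.10.
sweet potato + bell pepper with both tight: 1.079 servings and 3.622 servings → $3.96.
sweet potato + banana with both targets exact would need a negative amount; discard.
bell pepper + banana with both tight: 3.631 servings and 2.507 servings → $4.15.
So the least-cost plan costs $3.96.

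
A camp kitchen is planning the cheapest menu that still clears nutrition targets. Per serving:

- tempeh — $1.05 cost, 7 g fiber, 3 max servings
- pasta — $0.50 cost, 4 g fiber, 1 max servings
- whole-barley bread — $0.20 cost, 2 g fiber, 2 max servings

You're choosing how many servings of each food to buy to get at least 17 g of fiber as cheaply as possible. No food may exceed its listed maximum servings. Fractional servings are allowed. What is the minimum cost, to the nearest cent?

$2.25

Cost per g of fiber: whole-barley bread $0.1000, pasta $0.1250, tempeh $0.1500.
Take 2 servings of whole-barley bread: +4.0 g fiber for $0.40 (total $0.40, still need 13.0 g).
Take 1 serving of pasta: +4.0 g fiber for $0.50 (total $0.90, still need 9.0 g).
Take 1.286 servings of tempeh: +9.0 g fiber for $1.35 (total $2.25, still need 0.0 g).
Greedy by cheapest-per-g is optimal for a single linear constraint, so the minimum cost is $2.25.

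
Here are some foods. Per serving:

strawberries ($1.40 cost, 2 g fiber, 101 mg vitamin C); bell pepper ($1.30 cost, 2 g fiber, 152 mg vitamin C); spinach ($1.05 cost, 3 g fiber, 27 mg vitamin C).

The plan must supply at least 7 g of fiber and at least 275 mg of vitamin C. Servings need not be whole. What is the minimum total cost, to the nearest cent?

$3.40

At the optimum either one food covers both requirements or two foods hit both targets exactly; no other combination can be cheaper.
strawberries only: max(7/2, 275/101) = 3.5 servings → $4.90.
bell pepper only: max(7/2, 275/152) = 3.5 servings → $4.55.
spinach only: max(7/3, 275/27) = 10.19 servings → $10.69.
strawberries + bell pepper with both targets exact would need a negative amount; discard.
strawberries + spinach with both tight: 2.554 servings and 0.6305 servings → $4.24.
bell pepper + spinach with both tight: 1.582 servings and 1.279 servings → $3.40.
The minimum over all feasible corners is $3.40.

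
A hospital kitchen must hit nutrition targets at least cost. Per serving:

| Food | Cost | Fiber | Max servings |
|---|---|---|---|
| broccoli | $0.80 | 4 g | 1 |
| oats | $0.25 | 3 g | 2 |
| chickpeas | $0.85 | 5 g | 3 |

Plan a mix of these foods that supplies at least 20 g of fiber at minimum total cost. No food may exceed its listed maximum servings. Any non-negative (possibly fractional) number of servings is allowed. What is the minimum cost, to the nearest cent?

Cost per g of fiber: oats $0.0833, chickpeas $0.1700, broccoli $0.2000.
Take 2 servings of oats: +6.0 g fiber for $0.50 (total $0.50, still need 14.0 g).
Take 2.8 servings of chickpeas: +14.0 g fiber for $2.38 (total $2.88, still need 0.0 g).
Filling from the cheapest source first is optimal under one linear minimum: $2.88.

$2.88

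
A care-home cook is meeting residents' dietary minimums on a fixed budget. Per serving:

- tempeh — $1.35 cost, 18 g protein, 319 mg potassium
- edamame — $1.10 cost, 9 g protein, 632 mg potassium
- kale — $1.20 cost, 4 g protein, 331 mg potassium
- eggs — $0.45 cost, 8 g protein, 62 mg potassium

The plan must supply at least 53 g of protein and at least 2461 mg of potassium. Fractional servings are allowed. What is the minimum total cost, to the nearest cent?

The cheapest plan sits at a corner of the feasible region — with two constraints it uses at most two foods.
tempeh only: max(53/18, 2461/319) = 7.715 servings → $10.41.
edamame only: max(53/9, 2461/632) = 5.889 servings → $6.48.
kale only: max(53/4, 2461/331) = 13.25 servings → $15.90.
eggs only: max(53/8, 2461/62) = 39.69 servings → $17.86.
tempeh + edamame with both tight: 1.334 servings and 3.221 servings → $5.34.
tempeh + kale with both tight: 1.644 servings and 5.85 servings → $9.24.
tempeh + eggs: intersection lies outside the first quadrant.
edamame + kale: intersection lies outside the first quadrant.
edamame + eggs with both tight: 3.647 servings and 2.523 servings → $5.15.
kale + eggs with both tight: 6.834 servings and 3.208 servings → $9.64.
The minimum over all feasible corners is $5.15.

$5.15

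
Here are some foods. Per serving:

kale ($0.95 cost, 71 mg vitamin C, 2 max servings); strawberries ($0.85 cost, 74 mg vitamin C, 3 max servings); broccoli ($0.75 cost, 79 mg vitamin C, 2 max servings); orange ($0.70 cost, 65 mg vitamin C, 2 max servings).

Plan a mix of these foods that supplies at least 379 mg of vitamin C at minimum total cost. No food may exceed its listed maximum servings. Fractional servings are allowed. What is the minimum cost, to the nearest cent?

$3.95

Cost per mg of vitamin C: broccoli $0.0095, orange $0.0108, strawberries $0.0115, kale $0.0134.
Take 2 servings of broccoli: +158.0 mg vitamin C for $1.50 (total $1.50, still need 221.0 mg).
Take 2 servings of orange: +130.0 mg vitamin C for $1.40 (total $2.90, still need 91.0 mg).
Take 1.23 servings of strawberries: +91.0 mg vitamin C for $1.05 (total $3.95, still need 0.0 mg).
Filling from the cheapest source first is optimal under one linear minimum: $3.95.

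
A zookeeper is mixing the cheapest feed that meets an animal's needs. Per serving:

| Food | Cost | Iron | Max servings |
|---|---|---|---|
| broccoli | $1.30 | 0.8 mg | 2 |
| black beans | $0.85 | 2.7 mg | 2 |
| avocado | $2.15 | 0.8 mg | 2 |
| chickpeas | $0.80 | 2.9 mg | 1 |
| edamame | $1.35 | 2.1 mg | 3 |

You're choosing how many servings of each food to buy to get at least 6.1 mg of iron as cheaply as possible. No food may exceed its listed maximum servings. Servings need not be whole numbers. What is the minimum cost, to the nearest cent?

$1.81

Cost per mg of iron: chickpeas $0.2759, black beans $0.3148, edamame $0.6429, broccoli $1.6250, avocado $2.6875.
Take 1 serving of chickpeas: +2.9 mg iron for $0.80 (total $0.80, still need 3.2 mg).
Take 1.185 servings of black beans: +3.2 mg iron for $1.01 (total $1.81, still need 0.0 mg).
Filling from the cheapest source first is optimal under one linear minimum: $1.81.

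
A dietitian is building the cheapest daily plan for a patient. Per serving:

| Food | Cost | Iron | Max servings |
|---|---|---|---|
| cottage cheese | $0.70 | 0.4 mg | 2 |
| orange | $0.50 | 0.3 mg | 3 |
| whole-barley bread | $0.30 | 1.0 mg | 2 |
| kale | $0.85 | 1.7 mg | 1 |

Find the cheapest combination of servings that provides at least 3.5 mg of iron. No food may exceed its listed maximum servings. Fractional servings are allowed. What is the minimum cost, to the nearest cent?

Cost per mg of iron: whole-barley bread $0.3000, kale $0.5000, orange $1.6667, cottage cheese $1.7500.
Take 2 servings of whole-barley bread: +2.0 mg iron for $0.60 (total $0.60, still need 1.5 mg).
Take 0.8824 servings of kale: +1.5 mg iron for $0.75 (total $1.35, still need 0.0 mg).
Filling from the cheapest source first is optimal under one linear minimum: $1.35.

$1.35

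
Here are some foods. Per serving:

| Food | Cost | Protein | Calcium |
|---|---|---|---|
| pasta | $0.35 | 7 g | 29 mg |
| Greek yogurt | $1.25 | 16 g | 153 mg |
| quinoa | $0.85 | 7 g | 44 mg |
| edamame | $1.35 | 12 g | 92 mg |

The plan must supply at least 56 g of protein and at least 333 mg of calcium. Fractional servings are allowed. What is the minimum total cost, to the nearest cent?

$3.32

The cheapest plan sits at a corner of the feasible region — with two constraints it uses at most two foods.
pasta only: max(56/7, 333/29) = 11.48 servings → $4.02.
Greek yogurt only: max(56/16, 333/153) = 3.5 servings → $4.38.
quinoa only: max(56/7, 333/44) = 8 servings → $6.80.
edamame only: max(56/12, 333/92) = 4.667 servings → $6.30.
pasta + Greek yogurt with both tight: 5.338 servings and 1.165 servings → $3.32.
pasta + quinoa with both tight: 1.267 servings and 6.733 servings → $6.17.
pasta + edamame with both tight: 3.905 servings and 2.389 servings → $4.59.
Greek yogurt + quinoa: the both-tight solution has a negative serving — not a feasible corner.
Greek yogurt + edamame: the both-tight solution has a negative serving — not a feasible corner.
quinoa + edamame with both targets exact would need a negative amount; discard.
Cheapest feasible corner: $3.32.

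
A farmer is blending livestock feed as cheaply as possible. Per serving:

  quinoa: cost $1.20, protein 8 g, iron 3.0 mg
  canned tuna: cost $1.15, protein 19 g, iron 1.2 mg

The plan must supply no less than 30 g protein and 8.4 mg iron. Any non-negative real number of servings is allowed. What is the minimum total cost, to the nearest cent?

For a min-cost LP with two ≥-constraints, a basic feasible solution has at most two positive variables.
quinoa only: max(30/8, 8.4/3.0) = 3.75 servings → $4.50.
canned tuna only: max(30/19, 8.4/1.2) = 7 servings → $8.05.
quinoa + canned tuna with both tight: 2.608 servings and 0.481 servings → $3.68.
So the least-cost plan costs $3.68.

$3.68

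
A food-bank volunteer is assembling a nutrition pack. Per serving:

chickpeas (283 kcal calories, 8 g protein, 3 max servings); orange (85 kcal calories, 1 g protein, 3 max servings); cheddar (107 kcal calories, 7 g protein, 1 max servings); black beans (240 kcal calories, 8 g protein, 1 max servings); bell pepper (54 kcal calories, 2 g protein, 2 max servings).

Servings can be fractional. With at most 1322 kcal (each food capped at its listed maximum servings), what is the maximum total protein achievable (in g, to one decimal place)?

Protein per kcal: cheddar 0.06542, bell pepper 0.03704, black beans 0.03333, chickpeas 0.02827, orange 0.01176.
Take 1 serving of cheddar: uses 107 kcal, +7.0 g protein (running total 7.0 g).
Take 2 servings of bell pepper: uses 108 kcal, +4.0 g protein (running total 11.0 g).
Take 1 serving of black beans: uses 240 kcal, +8.0 g protein (running total 19.0 g).
Take 3 servings of chickpeas: uses 849 kcal, +24.0 g protein (running total 43.0 g).
Take 0.2118 servings of orange: uses 18 kcal, +0.2 g protein (running total 43.2 g).
Filling greedily by protein-per-kcal is optimal for one linear limit, giving 43.2 g.

43.2 g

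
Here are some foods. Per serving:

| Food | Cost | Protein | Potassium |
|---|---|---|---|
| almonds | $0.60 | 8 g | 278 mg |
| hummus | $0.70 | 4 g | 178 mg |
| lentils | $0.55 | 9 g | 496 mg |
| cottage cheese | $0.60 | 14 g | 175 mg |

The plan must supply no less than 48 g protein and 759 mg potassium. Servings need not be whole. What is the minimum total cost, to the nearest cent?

$2.13

For a min-cost LP with two ≥-constraints, a basic feasible solution has at most two positive variables.
almonds only: max(48/8, 759/278) = 6 servings → $3.60.
hummus only: max(48/4, 759/178) = 12 servings → $8.40.
lentils only: max(48/9, 759/496) = 5.333 servings → $2.93.
cottage cheese only: max(48/14, 759/175) = 4.337 servings → $2.60.
almonds + hummus: the both-tight solution has a negative serving — not a feasible corner.
almonds + lentils: intersection lies outside the first quadrant.
almonds + cottage cheese with both tight: 0.8933 servings and 2.918 servings → $2.29.
hummus + lentils: intersection lies outside the first quadrant.
hummus + cottage cheese with both tight: 1.242 servings and 3.074 servings → $2.71.
lentils + cottage cheese with both tight: 0.4146 servings and 3.162 servings → $2.13.
The minimum over all feasible corners is $2.13.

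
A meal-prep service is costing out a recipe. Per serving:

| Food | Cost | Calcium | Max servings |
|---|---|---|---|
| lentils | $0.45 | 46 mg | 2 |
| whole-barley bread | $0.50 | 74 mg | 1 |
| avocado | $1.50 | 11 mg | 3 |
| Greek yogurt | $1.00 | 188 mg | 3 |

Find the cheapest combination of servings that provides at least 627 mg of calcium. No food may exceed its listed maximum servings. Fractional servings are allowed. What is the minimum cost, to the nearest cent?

Cost per mg of calcium: Greek yogurt $0.0053, whole-barley bread $0.0068, lentils $0.0098, avocado $0.1364.
Take 3 servings of Greek yogurt: +564.0 mg calcium for $3.00 (total $3.00, still need 63.0 mg).
Take 0.8514 servings of whole-barley bread: +63.0 mg calcium for $0.43 (total $3.43, still need 0.0 mg).
Greedy by cheapest-per-mg is optimal for a single linear constraint, so the minimum cost is $3.43.

$3.43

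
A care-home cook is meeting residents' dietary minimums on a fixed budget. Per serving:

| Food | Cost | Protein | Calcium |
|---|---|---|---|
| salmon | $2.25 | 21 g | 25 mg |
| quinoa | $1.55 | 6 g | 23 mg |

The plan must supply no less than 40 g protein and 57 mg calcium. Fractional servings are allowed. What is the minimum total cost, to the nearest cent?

Check every corner: each single food scaled to meet both minima, and each pair solved so both constraints bind.
salmon only: max(40/21, 57/25) = 2.28 servings → $5.13.
quinoa only: max(40/6, 57/23) = 6.667 servings → $10.33.
salmon + quinoa with both tight: 1.736 servings and 0.5916 servings → $4.82.
Cheapest feasible corner: $4.82.

$4.82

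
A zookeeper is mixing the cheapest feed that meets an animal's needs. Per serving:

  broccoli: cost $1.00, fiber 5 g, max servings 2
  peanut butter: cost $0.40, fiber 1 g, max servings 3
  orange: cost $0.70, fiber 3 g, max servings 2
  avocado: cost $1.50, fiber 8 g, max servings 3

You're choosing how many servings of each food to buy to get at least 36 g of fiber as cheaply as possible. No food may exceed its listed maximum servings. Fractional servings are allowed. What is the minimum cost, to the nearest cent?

$6.97

Cost per g of fiber: avocado $0.1875, broccoli $0.2000, orange $0.2333, peanut butter $0.4000.
Take 3 servings of avocado: +24.0 g fiber for $4.50 (total $4.50, still need 12.0 g).
Take 2 servings of broccoli: +10.0 g fiber for $2.00 (total $6.50, still need 2.0 g).
Take 0.6667 servings of orange: +2.0 g fiber for $0.47 (total $6.97, still need 0.0 g).
Greedy by cheapest-per-g is optimal for a single linear constraint, so the minimum cost is $6.97.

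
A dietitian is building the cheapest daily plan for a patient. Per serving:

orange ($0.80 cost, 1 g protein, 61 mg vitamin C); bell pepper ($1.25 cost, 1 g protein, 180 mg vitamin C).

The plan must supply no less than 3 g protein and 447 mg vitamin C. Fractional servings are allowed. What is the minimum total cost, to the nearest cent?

orange only: max(3/1, 447/61) = 7.328 servings → $5.86.
bell pepper only: max(3/1, 447/180) = 3 servings → $3.75.
orange + bell pepper with both tight: 0.7815 servings and 2.218 servings → $3.40.
So the least-cost plan costs $3.40.

$3.40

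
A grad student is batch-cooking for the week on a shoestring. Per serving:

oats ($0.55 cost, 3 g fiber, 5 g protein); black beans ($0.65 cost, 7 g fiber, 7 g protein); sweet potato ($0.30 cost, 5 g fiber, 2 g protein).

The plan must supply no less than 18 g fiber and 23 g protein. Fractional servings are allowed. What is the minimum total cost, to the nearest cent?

$2.14

Check every corner: each single food scaled to meet both minima, and each pair solved so both constraints bind.
oats only: max(18/3, 23/5) = 6 servings → $3.30.
black beans only: max(18/7, 23/7) = 3.286 servings → $2.14.
sweet potato only: max(18/5, 23/2) = 11.5 servings → $3.45.
oats + black beans with both tight: 2.5 servings and 1.5 servings → $2.35.
oats + sweet potato with both tight: 4.158 servings and 1.105 servings → $2.62.
black beans + sweet potato: intersection lies outside the first quadrant.
Cheapest feasible corner: $2.14.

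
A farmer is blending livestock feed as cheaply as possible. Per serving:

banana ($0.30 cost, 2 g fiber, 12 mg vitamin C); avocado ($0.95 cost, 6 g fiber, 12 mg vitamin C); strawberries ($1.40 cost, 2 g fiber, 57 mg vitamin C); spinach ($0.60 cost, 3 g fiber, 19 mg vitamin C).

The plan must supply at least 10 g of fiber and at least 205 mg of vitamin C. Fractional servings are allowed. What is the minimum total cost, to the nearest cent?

This is a tiny linear program; its minimum lies at a vertex of the feasible set. List the vertices and price them.
banana only: max(10/2, 205/12) = 17.08 servings → $5.12.
avocado only: max(10/6, 205/12) = 17.08 servings → $16.23.
strawberries only: max(10/2, 205/57) = 5 servings → $7.00.
spinach only: max(10/3, 205/19) = 10.79 servings → $6.47.
banana + avocado: intersection lies outside the first quadrant.
banana + strawberries with both tight: 1.778 servings and 3.222 servings → $5.04.
banana + spinach: the both-tight solution has a negative serving — not a feasible corner.
avocado + strawberries with both tight: 0.5031 servings and 3.491 servings → $5.36.
avocado + spinach with both targets exact would need a negative amount; discard.
strawberries + spinach with both tight: 3.195 servings and 1.203 servings → $5.20.
The minimum over all feasible corners is $5.04.

$5.04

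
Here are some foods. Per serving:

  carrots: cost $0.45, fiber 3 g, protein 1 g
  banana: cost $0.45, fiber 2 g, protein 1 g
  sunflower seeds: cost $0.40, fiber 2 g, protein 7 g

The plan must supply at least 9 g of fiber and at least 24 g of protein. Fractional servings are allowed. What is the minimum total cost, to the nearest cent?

$1.68

Minimising a linear cost over {fiber ≥ 9, protein ≥ 24, servings ≥ 0} — the optimum is at a vertex, using one or two foods.
carrots only: max(9/3, 24/1) = 24 servings → $10.80.
banana only: max(9/2, 24/1) = 24 servings → $10.80.
sunflower seeds only: max(9/2, 24/7) = 4.5 servings → $1.80.
carrots + banana: intersection lies outside the first quadrant.
carrots + sunflower seeds with both tight: 0.7895 servings and 3.316 servings → $1.68.
banana + sunflower seeds with both tight: 1.25 servings and 3.25 servings → $1.86.
So the least-cost plan costs $1.68.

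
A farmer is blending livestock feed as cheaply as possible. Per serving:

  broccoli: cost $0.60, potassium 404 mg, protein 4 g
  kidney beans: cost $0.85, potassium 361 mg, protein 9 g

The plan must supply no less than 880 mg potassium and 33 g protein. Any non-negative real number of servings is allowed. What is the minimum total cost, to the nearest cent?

At the optimum either one food covers both requirements or two foods hit both targets exactly; no other combination can be cheaper.
broccoli only: max(880/404, 33/4) = 8.25 servings → $4.95.
kidney beans only: max(880/361, 33/9) = 3.667 servings → $3.12.
broccoli + kidney beans: intersection lies outside the first quadrant.
Cheapest feasible corner: $3.12.

$3.12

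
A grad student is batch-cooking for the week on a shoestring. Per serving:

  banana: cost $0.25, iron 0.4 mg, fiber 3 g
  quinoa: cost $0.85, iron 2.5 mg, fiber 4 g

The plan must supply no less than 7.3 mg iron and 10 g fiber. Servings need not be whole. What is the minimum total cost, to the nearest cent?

banana only: max(7.3/0.4, 10/3) = 18.25 servings → $4.56.
quinoa only: max(7.3/2.5, 10/4) = 2.92 servings → $2.48.
banana + quinoa: intersection lies outside the first quadrant.
Cheapest feasible corner: $2.48.

$2.48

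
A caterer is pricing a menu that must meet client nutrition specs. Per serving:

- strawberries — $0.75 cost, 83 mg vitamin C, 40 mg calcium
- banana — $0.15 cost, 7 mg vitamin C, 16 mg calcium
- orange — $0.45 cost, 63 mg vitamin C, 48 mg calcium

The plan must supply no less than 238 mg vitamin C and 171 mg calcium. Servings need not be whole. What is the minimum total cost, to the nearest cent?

At the optimum either one food covers both requirements or two foods hit both targets exactly; no other combination can be cheaper.
strawberries only: max(238/83, 171/40) = 4.275 servings → $3.21.
banana only: max(238/7, 171/16) = 34 servings → $5.10.
orange only: max(238/63, 171/48) = 3.778 servings → $1.70.
strawberries + banana with both tight: 2.491 servings and 4.459 servings → $2.54.
strawberries + orange with both tight: 0.4447 servings and 3.192 servings → $1.77.
banana + orange with both targets exact would need a negative amount; discard.
So the least-cost plan costs $1.70.

$1.70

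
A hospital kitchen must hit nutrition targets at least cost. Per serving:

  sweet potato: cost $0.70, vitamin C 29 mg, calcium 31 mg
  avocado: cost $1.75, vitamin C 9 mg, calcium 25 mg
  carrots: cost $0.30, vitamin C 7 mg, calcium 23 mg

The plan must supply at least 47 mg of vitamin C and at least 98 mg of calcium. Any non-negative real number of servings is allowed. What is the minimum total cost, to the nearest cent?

$1.54

sweet potato only: max(47/29, 98/31) = 3.161 servings → $2.21.
avocado only: max(47/9, 98/25) = 5.222 servings → $9.14.
carrots only: max(47/7, 98/23) = 6.714 servings → $2.01.
sweet potato + avocado with both tight: 0.657 servings and 3.105 servings → $5.89.
sweet potato + carrots with both tight: 0.8778 servings and 3.078 servings → $1.54.
avocado + carrots: the both-tight solution has a negative serving — not a feasible corner.
Cheapest feasible corner: $1.54.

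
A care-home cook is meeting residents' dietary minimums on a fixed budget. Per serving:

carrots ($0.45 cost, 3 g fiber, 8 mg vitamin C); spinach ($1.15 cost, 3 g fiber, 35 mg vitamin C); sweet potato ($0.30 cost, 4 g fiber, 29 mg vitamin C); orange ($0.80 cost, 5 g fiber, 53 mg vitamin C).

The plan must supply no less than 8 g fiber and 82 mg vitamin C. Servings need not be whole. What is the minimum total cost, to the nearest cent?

For a min-cost LP with two ≥-constraints, a basic feasible solution has at most two positive variables.
carrots only: max(8/3, 82/8) = 10.25 servings → $4.61.
spinach only: max(8/3, 82/35) = 2.667 servings → $3.07.
sweet potato only: max(8/4, 82/29) = 2.828 servings → $0.85.
orange only: max(8/5, 82/53) = 1.6 servings → $1.28.
carrots + spinach with both tight: 0.4198 servings and 2.247 servings → $2.77.
carrots + sweet potato with both targets exact would need a negative amount; discard.
carrots + orange with both tight: 0.1176 servings and 1.529 servings → $1.28.
spinach + sweet potato with both tight: 1.811 servings and 0.6415 servings → $2.28.
spinach + orange: the both-tight solution has a negative serving — not a feasible corner.
sweet potato + orange with both tight: 0.209 servings and 1.433 servings → $1.21.
The minimum over all feasible corners is $0.85.

$0.85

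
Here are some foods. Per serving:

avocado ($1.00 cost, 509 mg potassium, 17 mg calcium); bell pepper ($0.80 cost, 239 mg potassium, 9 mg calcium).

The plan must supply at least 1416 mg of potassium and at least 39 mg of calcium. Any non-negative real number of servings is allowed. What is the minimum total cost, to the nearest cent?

Compare the cost at each extreme point of the feasible region.
avocado only: max(1416/509, 39/17) = 2.782 servings → $2.78.
bell pepper only: max(1416/239, 39/9) = 5.925 servings → $4.74.
avocado + bell pepper: the both-tight solution has a negative serving — not a feasible corner.
Cheapest feasible corner: $2.78.

$2.78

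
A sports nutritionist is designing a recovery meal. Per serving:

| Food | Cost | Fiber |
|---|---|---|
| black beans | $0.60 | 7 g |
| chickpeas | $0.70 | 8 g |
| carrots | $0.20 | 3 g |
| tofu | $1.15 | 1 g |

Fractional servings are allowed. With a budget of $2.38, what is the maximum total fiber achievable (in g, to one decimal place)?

35.7 g

Fiber per dollar: carrots 15, black beans 11.67, chickpeas 11.43, tofu 0.8696.
With no serving limits, spend the whole cost allowance on carrots: $2.38 / $0.20 × 3 g = 35.7 g.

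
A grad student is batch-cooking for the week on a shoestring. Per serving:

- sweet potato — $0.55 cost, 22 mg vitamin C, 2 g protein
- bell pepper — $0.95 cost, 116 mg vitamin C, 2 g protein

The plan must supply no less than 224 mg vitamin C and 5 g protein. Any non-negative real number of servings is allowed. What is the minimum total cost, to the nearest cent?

$2.09

Minimising a linear cost over {vitamin C ≥ 224, protein ≥ 5, servings ≥ 0} — the optimum is at a vertex, using one or two foods.
sweet potato only: max(224/22, 5/2) = 10.18 servings → $5.60.
bell pepper only: max(224/116, 5/2) = 2.5 servings → $2.38.
sweet potato + bell pepper with both tight: 0.7021 servings and 1.798 servings → $2.09.
Cheapest feasible corner: $2.09.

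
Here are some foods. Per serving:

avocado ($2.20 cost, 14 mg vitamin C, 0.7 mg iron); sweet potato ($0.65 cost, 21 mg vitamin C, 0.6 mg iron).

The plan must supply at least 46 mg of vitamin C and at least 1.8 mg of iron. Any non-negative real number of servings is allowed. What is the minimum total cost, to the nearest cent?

The cheapest plan sits at a corner of the feasible region — with two constraints it uses at most two foods.
avocado only: max(46/14, 1.8/0.7) = 3.286 servings → $7.23.
sweet potato only: max(46/21, 1.8/0.6) = 3 servings → $1.95.
avocado + sweet potato with both tight: 1.619 servings and 1.111 servings → $4.28.
The minimum over all feasible corners is $1.95.

$1.95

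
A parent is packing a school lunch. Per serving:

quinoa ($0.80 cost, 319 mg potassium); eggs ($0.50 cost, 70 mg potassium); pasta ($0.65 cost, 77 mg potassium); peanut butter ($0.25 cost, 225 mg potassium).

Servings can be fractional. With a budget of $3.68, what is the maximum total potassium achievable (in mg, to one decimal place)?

3312.0 mg

Potassium per dollar: peanut butter 900, quinoa 398.8, eggs 140, pasta 118.5.
With no serving limits, spend the whole cost allowance on peanut butter: $3.68 / $0.25 × 225 mg = 3312.0 mg.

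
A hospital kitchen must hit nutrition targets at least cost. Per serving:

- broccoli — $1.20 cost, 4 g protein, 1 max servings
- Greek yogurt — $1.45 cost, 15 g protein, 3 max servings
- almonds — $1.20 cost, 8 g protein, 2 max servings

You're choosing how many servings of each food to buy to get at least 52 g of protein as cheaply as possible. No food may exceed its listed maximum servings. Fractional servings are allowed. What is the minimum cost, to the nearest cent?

$5.40

Cost per g of protein: Greek yogurt $0.0967, almonds $0.1500, broccoli $0.3000.
Take 3 servings of Greek yogurt: +45.0 g protein for $4.35 (total $4.35, still need 7.0 g).
Take 0.875 servings of almonds: +7.0 g protein for $1.05 (total $5.40, still need 0.0 g).
Greedy by cheapest-per-g is optimal for a single linear constraint, so the minimum cost is $5.40.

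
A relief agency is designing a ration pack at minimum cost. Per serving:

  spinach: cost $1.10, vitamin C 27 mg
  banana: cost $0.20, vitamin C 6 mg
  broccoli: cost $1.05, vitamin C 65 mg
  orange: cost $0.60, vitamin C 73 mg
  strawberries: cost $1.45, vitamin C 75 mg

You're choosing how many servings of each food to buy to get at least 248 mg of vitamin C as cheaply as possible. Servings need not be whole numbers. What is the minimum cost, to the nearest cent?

$2.04

Cost per mg of vitamin C: orange $0.0082, broccoli $0.0162, strawberries $0.0193, banana $0.0333, spinach $0.0407.
With no serving limits, use only orange: 248 mg / 73 mg = 3.397 servings × $0.60 = $2.04.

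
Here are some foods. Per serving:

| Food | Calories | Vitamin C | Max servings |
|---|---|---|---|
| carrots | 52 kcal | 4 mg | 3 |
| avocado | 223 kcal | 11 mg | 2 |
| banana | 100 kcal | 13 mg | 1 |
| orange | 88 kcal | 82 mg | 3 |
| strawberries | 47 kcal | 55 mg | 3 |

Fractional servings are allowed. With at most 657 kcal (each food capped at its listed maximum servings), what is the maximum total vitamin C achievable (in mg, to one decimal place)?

Vitamin C per kcal: strawberries 1.17, orange 0.9318, banana 0.13, carrots 0.07692, avocado 0.04933.
Take 3 servings of strawberries: uses 141 kcal, +165.0 mg vitamin C (running total 165.0 mg).
Take 3 servings of orange: uses 264 kcal, +246.0 mg vitamin C (running total 411.0 mg).
Take 1 serving of banana: uses 100 kcal, +13.0 mg vitamin C (running total 424.0 mg).
Take 2.923 servings of carrots: uses 152 kcal, +11.7 mg vitamin C (running total 435.7 mg).
Filling greedily by vitamin C-per-kcal is optimal for one linear limit, giving 435.7 mg.

435.7 mg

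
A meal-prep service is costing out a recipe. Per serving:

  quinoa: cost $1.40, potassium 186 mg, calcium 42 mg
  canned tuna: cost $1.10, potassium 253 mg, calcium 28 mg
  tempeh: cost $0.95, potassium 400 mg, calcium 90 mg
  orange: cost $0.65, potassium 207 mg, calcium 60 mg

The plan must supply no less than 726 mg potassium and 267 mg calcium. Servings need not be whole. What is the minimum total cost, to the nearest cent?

$2.82

At the optimum either one food covers both requirements or two foods hit both targets exactly; no other combination can be cheaper.
quinoa only: max(726/186, 267/42) = 6.357 servings → $8.90.
canned tuna only: max(726/253, 267/28) = 9.536 servings → $10.49.
tempeh only: max(726/400, 267/90) = 2.967 servings → $2.82.
orange only: max(726/207, 267/60) = 4.45 servings → $2.89.
quinoa + canned tuna with both targets exact would need a negative amount; discard.
quinoa + tempeh: the both-tight solution has a negative serving — not a feasible corner.
quinoa + orange: intersection lies outside the first quadrant.
canned tuna + tempeh: the both-tight solution has a negative serving — not a feasible corner.
canned tuna + orange: intersection lies outside the first quadrant.
tempeh + orange with both targets exact would need a negative amount; discard.
Cheapest feasible corner: $2.82.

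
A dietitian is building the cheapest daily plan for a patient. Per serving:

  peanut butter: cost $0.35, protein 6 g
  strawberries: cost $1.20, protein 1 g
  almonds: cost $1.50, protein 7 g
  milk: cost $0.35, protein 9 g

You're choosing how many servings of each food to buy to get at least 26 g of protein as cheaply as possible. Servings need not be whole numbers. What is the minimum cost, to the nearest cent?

$1.01

Cost per g of protein: milk $0.0389, peanut butter $0.0583, almonds $0.2143, strawberries $1.2000.
With no serving limits, use only milk: 26 g / 9 g = 2.889 servings × $0.35 = $1.01.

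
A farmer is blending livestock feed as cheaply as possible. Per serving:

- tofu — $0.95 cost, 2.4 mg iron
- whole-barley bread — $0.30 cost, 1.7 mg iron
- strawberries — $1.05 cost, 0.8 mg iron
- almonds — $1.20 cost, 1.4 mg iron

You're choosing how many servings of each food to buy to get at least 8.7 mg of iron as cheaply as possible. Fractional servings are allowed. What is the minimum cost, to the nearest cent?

Cost per mg of iron: whole-barley bread $0.1765, tofu $0.3958, almonds $0.8571, strawberries $1.3125.
With no serving limits, use only whole-barley bread: 8.7 mg / 1.7 mg = 5.118 servings × $0.30 = $1.54.

$1.54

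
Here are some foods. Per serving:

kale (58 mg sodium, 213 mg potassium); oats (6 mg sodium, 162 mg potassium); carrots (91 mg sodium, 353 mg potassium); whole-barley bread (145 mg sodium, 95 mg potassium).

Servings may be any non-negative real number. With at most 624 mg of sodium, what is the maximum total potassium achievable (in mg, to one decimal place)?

Potassium per mg sodium: oats 27, carrots 3.879, kale 3.672, whole-barley bread 0.6552.
With no serving limits, spend the whole sodium allowance on oats: 624 mg / 6 mg × 162 mg = 16848.0 mg.

16848.0 mg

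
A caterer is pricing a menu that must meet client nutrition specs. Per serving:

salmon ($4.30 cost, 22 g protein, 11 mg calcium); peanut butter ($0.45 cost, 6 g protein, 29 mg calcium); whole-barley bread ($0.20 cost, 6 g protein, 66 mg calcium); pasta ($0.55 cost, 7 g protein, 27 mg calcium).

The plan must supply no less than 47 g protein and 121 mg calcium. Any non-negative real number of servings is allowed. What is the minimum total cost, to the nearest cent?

$1.57

The cheapest plan sits at a corner of the feasible region — with two constraints it uses at most two foods.
salmon only: max(47/22, 121/11) = 11 servings → $47.30.
peanut butter only: max(47/6, 121/29) = 7.833 servings → $3.52.
whole-barley bread only: max(47/6, 121/66) = 7.833 servings → $1.57.
pasta only: max(47/7, 121/27) = 6.714 servings → $3.69.
salmon + peanut butter with both tight: 1.114 servings and 3.75 servings → $6.48.
salmon + whole-barley bread with both tight: 1.714 servings and 1.548 servings → $7.68.
salmon + pasta with both tight: 0.8162 servings and 4.149 servings → $5.79.
peanut butter + whole-barley bread: the both-tight solution has a negative serving — not a feasible corner.
peanut butter + pasta with both targets exact would need a negative amount; discard.
whole-barley bread + pasta: the both-tight solution has a negative serving — not a feasible corner.
Cheapest feasible corner: $1.57.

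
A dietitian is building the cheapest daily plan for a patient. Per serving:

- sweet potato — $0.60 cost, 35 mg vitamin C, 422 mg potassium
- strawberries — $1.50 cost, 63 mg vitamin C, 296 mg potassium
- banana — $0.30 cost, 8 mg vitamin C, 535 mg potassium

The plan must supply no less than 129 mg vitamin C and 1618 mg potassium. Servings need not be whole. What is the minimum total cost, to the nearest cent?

An LP optimum is at a vertex; with two nutrient constraints at most two foods are used. Check each candidate.
sweet potato only: max(129/35, 1618/422) = 3.834 servings → $2.30.
strawberries only: max(129/63, 1618/296) = 5.466 servings → $8.20.
banana only: max(129/8, 1618/535) = 16.12 servings → $4.84.
sweet potato + strawberries with both targets exact would need a negative amount; discard.
sweet potato + banana with both tight: 3.653 servings and 0.1428 servings → $2.23.
strawberries + banana with both tight: 1.789 servings and 2.034 servings → $3.29.
Cheapest feasible corner: $2.23.

$2.23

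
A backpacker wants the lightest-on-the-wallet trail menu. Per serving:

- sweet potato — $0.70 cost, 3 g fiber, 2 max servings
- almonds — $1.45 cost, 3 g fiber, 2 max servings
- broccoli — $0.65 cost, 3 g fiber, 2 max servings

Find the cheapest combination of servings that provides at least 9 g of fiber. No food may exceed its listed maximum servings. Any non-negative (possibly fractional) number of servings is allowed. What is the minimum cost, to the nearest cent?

$2.00

Cost per g of fiber: broccoli $0.2167, sweet potato $0.2333, almonds $0.4833.
Take 2 servings of broccoli: +6.0 g fiber for $1.30 (total $1.30, still need 3.0 g).
Take 1 serving of sweet potato: +3.0 g fiber for $0.70 (total $2.00, still need 0.0 g).
Filling from the cheapest source first is optimal under one linear minimum: $2.00.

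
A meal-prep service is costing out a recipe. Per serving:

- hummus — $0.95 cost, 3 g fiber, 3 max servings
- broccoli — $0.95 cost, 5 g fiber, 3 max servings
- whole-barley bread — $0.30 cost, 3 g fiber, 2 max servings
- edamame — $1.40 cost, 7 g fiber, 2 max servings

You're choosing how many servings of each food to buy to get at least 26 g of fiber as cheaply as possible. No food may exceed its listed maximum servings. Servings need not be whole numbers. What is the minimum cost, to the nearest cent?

$4.45

Cost per g of fiber: whole-barley bread $0.1000, broccoli $0.1900, edamame $0.2000, hummus $0.3167.
Take 2 servings of whole-barley bread: +6.0 g fiber for $0.60 (total $0.60, still need 20.0 g).
Take 3 servings of broccoli: +15.0 g fiber for $2.85 (total $3.45, still need 5.0 g).
Take 0.7143 servings of edamame: +5.0 g fiber for $1.00 (total $4.45, still need 0.0 g).
Filling from the cheapest source first is optimal under one linear minimum: $4.45.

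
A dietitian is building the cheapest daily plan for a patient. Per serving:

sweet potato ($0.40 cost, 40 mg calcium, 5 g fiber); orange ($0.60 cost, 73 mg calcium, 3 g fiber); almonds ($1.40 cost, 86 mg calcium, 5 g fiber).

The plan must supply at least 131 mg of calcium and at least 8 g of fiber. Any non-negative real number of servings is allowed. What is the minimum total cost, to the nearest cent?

$1.13

The cheapest plan sits at a corner of the feasible region — with two constraints it uses at most two foods.
sweet potato only: max(131/40, 8/5) = 3.275 servings → $1.31.
orange only: max(131/73, 8/3) = 2.667 servings → $1.60.
almonds only: max(131/86, 8/5) = 1.6 servings → $2.24.
sweet potato + orange with both tight: 0.7796 servings and 1.367 servings → $1.13.
sweet potato + almonds with both tight: 0.1435 servings and 1.457 servings → $2.10.
orange + almonds with both targets exact would need a negative amount; discard.
Cheapest feasible corner: $1.13.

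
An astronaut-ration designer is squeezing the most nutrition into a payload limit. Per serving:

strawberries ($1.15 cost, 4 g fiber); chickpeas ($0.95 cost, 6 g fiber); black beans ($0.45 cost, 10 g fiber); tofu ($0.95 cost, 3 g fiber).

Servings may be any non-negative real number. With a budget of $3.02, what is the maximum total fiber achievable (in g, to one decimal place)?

Fiber per dollar: black beans 22.22, chickpeas 6.316, strawberries 3.478, tofu 3.158.
With no serving limits, spend the whole cost allowance on black beans: $3.02 / $0.45 × 10 g = 67.1 g.

67.1 g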